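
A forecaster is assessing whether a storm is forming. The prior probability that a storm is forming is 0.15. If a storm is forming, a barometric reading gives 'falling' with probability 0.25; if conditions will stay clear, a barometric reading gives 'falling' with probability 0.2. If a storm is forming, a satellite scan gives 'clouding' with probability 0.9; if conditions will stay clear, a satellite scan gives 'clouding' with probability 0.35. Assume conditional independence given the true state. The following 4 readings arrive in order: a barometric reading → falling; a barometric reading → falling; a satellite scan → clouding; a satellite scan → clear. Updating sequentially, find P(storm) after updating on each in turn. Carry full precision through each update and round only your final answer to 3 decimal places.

After a barometric reading='falling': P(storm) = 0.25·0.1500 / (0.25·0.1500 + 0.2·0.8500) ≈ 0.1807
After a barometric reading='falling': P(storm) = 0.25·0.1807 / (0.25·0.1807 + 0.2·0.8193) ≈ 0.2161
After a satellite scan='clouding': P(storm) = 0.9·0.2161 / (0.9·0.2161 + 0.35·0.7839) ≈ 0.4149
After a satellite scan='clear': P(storm) = 0.1·0.4149 / (0.1·0.4149 + 0.65·0.5851) ≈ 0.0984

0.098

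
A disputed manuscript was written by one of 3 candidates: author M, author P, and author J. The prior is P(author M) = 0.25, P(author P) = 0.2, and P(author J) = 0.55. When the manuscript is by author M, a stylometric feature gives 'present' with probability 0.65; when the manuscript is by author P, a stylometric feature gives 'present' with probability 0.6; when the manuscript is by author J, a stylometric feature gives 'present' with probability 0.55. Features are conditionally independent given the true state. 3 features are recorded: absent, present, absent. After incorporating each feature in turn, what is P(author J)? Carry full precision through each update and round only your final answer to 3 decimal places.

0.610

Apply Bayes' rule sequentially, carrying P(author J) forward.
After 'absent': normaliser = 0.35·0.2500 + 0.4·0.2000 + 0.45·0.5500; P(author M) ≈ 0.2108, P(author P) ≈ 0.1928, P(author J) ≈ 0.5964
After 'present': normaliser = 0.65·0.2108 + 0.6·0.1928 + 0.55·0.5964; P(author M) ≈ 0.2360, P(author P) ≈ 0.1992, P(author J) ≈ 0.5648
After 'absent': normaliser = 0.35·0.2360 + 0.4·0.1992 + 0.45·0.5648; P(author M) ≈ 0.1983, P(author P) ≈ 0.1913, P(author J) ≈ 0.6103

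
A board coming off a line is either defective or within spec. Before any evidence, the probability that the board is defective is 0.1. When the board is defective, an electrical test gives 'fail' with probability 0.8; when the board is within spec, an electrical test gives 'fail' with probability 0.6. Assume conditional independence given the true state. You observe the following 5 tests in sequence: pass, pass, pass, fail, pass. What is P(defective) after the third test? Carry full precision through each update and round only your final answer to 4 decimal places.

0.0137

After 'pass': P(defective) = 0.2·0.1000 / (0.2·0.1000 + 0.4·0.9000) ≈ 0.0526
After 'pass': P(defective) = 0.2·0.0526 / (0.2·0.0526 + 0.4·0.9474) ≈ 0.0270
After 'pass': P(defective) = 0.2·0.0270 / (0.2·0.0270 + 0.4·0.9730) ≈ 0.0137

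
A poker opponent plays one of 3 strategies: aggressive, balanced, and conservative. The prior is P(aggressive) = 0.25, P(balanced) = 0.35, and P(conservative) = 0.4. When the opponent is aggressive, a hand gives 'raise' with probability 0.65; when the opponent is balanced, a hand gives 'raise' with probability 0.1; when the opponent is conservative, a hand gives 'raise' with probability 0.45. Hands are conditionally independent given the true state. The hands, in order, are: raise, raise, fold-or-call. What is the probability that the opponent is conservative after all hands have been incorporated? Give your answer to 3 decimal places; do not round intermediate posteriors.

After 'raise': normaliser = 0.65·0.2500 + 0.1·0.3500 + 0.45·0.4000; P(aggressive) ≈ 0.4305, P(balanced) ≈ 0.0927, P(conservative) ≈ 0.4768
After 'raise': normaliser = 0.65·0.4305 + 0.1·0.0927 + 0.45·0.4768; P(aggressive) ≈ 0.5556, P(balanced) ≈ 0.0184, P(conservative) ≈ 0.4260
After 'fold-or-call': normaliser = 0.35·0.5556 + 0.9·0.0184 + 0.55·0.4260; P(aggressive) ≈ 0.4366, P(balanced) ≈ 0.0372, P(conservative) ≈ 0.5262

0.526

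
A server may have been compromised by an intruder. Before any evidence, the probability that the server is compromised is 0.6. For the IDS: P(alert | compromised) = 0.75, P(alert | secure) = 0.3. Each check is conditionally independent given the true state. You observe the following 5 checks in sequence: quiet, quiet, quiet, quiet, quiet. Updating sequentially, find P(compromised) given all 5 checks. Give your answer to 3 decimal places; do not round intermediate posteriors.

0.009

After 'quiet': P(compromised) = 0.25·0.6000 / (0.25·0.6000 + 0.7·0.4000) ≈ 0.3488
After 'quiet': P(compromised) = 0.25·0.3488 / (0.25·0.3488 + 0.7·0.6512) ≈ 0.1606
After 'quiet': P(compromised) = 0.25·0.1606 / (0.25·0.1606 + 0.7·0.8394) ≈ 0.0640
After 'quiet': P(compromised) = 0.25·0.0640 / (0.25·0.0640 + 0.7·0.9360) ≈ 0.0238
After 'quiet': P(compromised) = 0.25·0.0238 / (0.25·0.0238 + 0.7·0.9762) ≈ 0.0086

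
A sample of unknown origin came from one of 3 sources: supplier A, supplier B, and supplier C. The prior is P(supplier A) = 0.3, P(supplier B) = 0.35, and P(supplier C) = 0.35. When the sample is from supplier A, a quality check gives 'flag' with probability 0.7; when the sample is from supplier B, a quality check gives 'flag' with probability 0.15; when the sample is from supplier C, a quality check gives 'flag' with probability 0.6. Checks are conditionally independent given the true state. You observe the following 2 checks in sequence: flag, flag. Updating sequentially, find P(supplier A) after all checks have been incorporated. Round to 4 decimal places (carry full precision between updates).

0.5234

After 'flag': normaliser = 0.7·0.3000 + 0.15·0.3500 + 0.6·0.3500; P(supplier A) ≈ 0.4444, P(supplier B) ≈ 0.1111, P(supplier C) ≈ 0.4444
After 'flag': normaliser = 0.7·0.4444 + 0.15·0.1111 + 0.6·0.4444; P(supplier A) ≈ 0.5234, P(supplier B) ≈ 0.0280, P(supplier C) ≈ 0.4486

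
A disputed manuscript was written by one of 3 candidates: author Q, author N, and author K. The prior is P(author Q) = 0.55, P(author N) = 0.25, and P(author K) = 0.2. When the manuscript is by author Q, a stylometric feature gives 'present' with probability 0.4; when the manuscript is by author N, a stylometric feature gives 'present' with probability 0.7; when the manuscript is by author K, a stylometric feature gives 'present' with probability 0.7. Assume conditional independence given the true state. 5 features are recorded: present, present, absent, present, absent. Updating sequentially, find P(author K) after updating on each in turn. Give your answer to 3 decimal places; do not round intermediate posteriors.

After 'present': normaliser = 0.4·0.5500 + 0.7·0.2500 + 0.7·0.2000; P(author Q) ≈ 0.4112, P(author N) ≈ 0.3271, P(author K) ≈ 0.2617
After 'present': normaliser = 0.4·0.4112 + 0.7·0.3271 + 0.7·0.2617; P(author Q) ≈ 0.2853, P(author N) ≈ 0.3971, P(author K) ≈ 0.3177
After 'absent': normaliser = 0.6·0.2853 + 0.3·0.3971 + 0.3·0.3177; P(author Q) ≈ 0.4439, P(author N) ≈ 0.3090, P(author K) ≈ 0.2472
After 'present': normaliser = 0.4·0.4439 + 0.7·0.3090 + 0.7·0.2472; P(author Q) ≈ 0.3132, P(author N) ≈ 0.3815, P(author K) ≈ 0.3052
After 'absent': normaliser = 0.6·0.3132 + 0.3·0.3815 + 0.3·0.3052; P(author Q) ≈ 0.4770, P(author N) ≈ 0.2905, P(author K) ≈ 0.2324

0.232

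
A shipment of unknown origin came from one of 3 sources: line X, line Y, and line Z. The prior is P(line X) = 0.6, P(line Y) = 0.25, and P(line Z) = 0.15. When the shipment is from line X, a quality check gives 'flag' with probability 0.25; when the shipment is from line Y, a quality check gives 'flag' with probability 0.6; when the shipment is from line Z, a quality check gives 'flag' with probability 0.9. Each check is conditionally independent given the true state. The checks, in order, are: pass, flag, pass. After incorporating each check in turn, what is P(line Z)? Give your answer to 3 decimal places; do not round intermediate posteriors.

0.012

Apply Bayes' rule sequentially, carrying P(line Z) forward.
After 'pass': normaliser = 0.75·0.6000 + 0.4·0.2500 + 0.1·0.1500; P(line X) ≈ 0.7965, P(line Y) ≈ 0.1770, P(line Z) ≈ 0.0265
After 'flag': normaliser = 0.25·0.7965 + 0.6·0.1770 + 0.9·0.0265; P(line X) ≈ 0.6048, P(line Y) ≈ 0.3226, P(line Z) ≈ 0.0726
After 'pass': normaliser = 0.75·0.6048 + 0.4·0.3226 + 0.1·0.0726; P(line X) ≈ 0.7690, P(line Y) ≈ 0.2187, P(line Z) ≈ 0.0123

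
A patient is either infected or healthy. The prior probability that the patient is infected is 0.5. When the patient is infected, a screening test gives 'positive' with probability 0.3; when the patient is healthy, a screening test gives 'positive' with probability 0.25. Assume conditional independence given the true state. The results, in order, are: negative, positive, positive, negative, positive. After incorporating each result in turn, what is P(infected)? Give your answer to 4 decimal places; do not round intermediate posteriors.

After 'negative': P(infected) = 0.7·0.5000 / (0.7·0.5000 + 0.75·0.5000) ≈ 0.4828
After 'positive': P(infected) = 0.3·0.4828 / (0.3·0.4828 + 0.25·0.5172) ≈ 0.5283
After 'positive': P(infected) = 0.3·0.5283 / (0.3·0.5283 + 0.25·0.4717) ≈ 0.5734
After 'negative': P(infected) = 0.7·0.5734 / (0.7·0.5734 + 0.75·0.4266) ≈ 0.5564
After 'positive': P(infected) = 0.3·0.5564 / (0.3·0.5564 + 0.25·0.4436) ≈ 0.6008

0.6008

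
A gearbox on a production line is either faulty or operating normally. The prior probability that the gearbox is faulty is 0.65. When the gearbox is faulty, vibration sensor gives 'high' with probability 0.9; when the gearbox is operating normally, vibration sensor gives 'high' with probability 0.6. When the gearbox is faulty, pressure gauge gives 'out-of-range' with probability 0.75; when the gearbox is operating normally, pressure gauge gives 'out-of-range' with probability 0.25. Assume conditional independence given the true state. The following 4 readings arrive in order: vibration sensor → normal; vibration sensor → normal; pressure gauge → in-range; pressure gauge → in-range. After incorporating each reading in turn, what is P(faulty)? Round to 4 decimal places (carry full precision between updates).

After vibration sensor='normal': P(faulty) = 0.1·0.6500 / (0.1·0.6500 + 0.4·0.3500) ≈ 0.3171
After vibration sensor='normal': P(faulty) = 0.1·0.3171 / (0.1·0.3171 + 0.4·0.6829) ≈ 0.1040
After pressure gauge='in-range': P(faulty) = 0.25·0.1040 / (0.25·0.1040 + 0.75·0.8960) ≈ 0.0372
After pressure gauge='in-range': P(faulty) = 0.25·0.0372 / (0.25·0.0372 + 0.75·0.9628) ≈ 0.0127

0.0127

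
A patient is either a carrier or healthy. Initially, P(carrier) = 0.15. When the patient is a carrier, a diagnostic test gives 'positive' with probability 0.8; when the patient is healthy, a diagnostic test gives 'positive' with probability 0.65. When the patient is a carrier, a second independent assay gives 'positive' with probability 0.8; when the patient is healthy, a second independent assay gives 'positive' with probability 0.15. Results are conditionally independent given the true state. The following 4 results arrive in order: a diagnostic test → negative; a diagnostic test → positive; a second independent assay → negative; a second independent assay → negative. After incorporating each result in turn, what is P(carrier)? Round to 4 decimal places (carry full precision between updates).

Apply Bayes' rule sequentially, carrying P(carrier) forward.
After a diagnostic test='negative': P(carrier) = 0.2·0.1500 / (0.2·0.1500 + 0.35·0.8500) ≈ 0.0916
After a diagnostic test='positive': P(carrier) = 0.8·0.0916 / (0.8·0.0916 + 0.65·0.9084) ≈ 0.1104
After a second independent assay='negative': P(carrier) = 0.2·0.1104 / (0.2·0.1104 + 0.85·0.8896) ≈ 0.0284
After a second independent assay='negative': P(carrier) = 0.2·0.0284 / (0.2·0.0284 + 0.85·0.9716) ≈ 0.0068

0.0068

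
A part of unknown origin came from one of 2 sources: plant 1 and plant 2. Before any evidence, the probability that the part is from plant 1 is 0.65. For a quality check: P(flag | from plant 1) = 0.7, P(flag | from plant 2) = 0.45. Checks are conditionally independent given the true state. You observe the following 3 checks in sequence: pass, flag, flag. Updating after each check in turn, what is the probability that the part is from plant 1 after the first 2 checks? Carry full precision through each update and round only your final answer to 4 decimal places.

Apply Bayes' rule sequentially, carrying P(plant 1) forward.
After 'pass': P(plant 1) = 0.3·0.6500 / (0.3·0.6500 + 0.55·0.3500) ≈ 0.5032
After 'flag': P(plant 1) = 0.7·0.5032 / (0.7·0.5032 + 0.45·0.4968) ≈ 0.6118

0.6118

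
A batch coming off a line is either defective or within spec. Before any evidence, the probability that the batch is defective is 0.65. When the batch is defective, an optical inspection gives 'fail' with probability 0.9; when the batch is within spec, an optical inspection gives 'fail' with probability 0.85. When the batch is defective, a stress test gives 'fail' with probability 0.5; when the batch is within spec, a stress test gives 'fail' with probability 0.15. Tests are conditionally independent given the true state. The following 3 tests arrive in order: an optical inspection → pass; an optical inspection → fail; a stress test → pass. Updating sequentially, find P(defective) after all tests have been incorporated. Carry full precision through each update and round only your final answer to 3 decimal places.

0.435

After an optical inspection='pass': P(defective) = 0.1·0.6500 / (0.1·0.6500 + 0.15·0.3500) ≈ 0.5532
After an optical inspection='fail': P(defective) = 0.9·0.5532 / (0.9·0.5532 + 0.85·0.4468) ≈ 0.5673
After a stress test='pass': P(defective) = 0.5·0.5673 / (0.5·0.5673 + 0.85·0.4327) ≈ 0.4354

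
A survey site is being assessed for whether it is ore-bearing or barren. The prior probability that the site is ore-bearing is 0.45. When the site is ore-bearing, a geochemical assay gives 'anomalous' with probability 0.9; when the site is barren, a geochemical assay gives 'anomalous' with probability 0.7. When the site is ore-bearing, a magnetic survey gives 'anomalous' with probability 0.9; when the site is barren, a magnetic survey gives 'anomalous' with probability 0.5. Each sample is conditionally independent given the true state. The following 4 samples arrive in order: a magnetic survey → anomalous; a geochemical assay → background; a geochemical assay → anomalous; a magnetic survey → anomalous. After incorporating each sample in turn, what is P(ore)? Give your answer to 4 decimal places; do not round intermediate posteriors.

0.5319

After a magnetic survey='anomalous': P(ore) = 0.9·0.4500 / (0.9·0.4500 + 0.5·0.5500) ≈ 0.5956
After a geochemical assay='background': P(ore) = 0.1·0.5956 / (0.1·0.5956 + 0.3·0.4044) ≈ 0.3293
After a geochemical assay='anomalous': P(ore) = 0.9·0.3293 / (0.9·0.3293 + 0.7·0.6707) ≈ 0.3869
After a magnetic survey='anomalous': P(ore) = 0.9·0.3869 / (0.9·0.3869 + 0.5·0.6131) ≈ 0.5319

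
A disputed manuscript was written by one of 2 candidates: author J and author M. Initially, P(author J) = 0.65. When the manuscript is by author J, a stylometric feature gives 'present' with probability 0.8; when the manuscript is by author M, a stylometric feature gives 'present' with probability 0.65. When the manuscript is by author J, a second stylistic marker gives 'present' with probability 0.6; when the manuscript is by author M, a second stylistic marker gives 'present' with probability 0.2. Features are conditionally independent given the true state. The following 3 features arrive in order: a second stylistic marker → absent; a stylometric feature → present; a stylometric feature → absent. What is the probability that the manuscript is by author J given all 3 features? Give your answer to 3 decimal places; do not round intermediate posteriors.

0.395

After a second stylistic marker='absent': P(author J) = 0.4·0.6500 / (0.4·0.6500 + 0.8·0.3500) ≈ 0.4815
After a stylometric feature='present': P(author J) = 0.8·0.4815 / (0.8·0.4815 + 0.65·0.5185) ≈ 0.5333
After a stylometric feature='absent': P(author J) = 0.2·0.5333 / (0.2·0.5333 + 0.35·0.4667) ≈ 0.3951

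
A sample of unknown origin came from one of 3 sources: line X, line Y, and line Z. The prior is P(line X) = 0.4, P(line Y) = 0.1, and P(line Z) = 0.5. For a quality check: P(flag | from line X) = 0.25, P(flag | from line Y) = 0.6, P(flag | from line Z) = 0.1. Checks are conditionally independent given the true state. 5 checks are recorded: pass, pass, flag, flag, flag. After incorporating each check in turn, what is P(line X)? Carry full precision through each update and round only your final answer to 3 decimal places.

0.477

Each posterior becomes the prior for the next update.
After 'pass': normaliser = 0.75·0.4000 + 0.4·0.1000 + 0.9·0.5000; P(line X) ≈ 0.3797, P(line Y) ≈ 0.0506, P(line Z) ≈ 0.5696
After 'pass': normaliser = 0.75·0.3797 + 0.4·0.0506 + 0.9·0.5696; P(line X) ≈ 0.3483, P(line Y) ≈ 0.0248, P(line Z) ≈ 0.6269
After 'flag': normaliser = 0.25·0.3483 + 0.6·0.0248 + 0.1·0.6269; P(line X) ≈ 0.5289, P(line Y) ≈ 0.0903, P(line Z) ≈ 0.3808
After 'flag': normaliser = 0.25·0.5289 + 0.6·0.0903 + 0.1·0.3808; P(line X) ≈ 0.5891, P(line Y) ≈ 0.2413, P(line Z) ≈ 0.1697
After 'flag': normaliser = 0.25·0.5891 + 0.6·0.2413 + 0.1·0.1697; P(line X) ≈ 0.4766, P(line Y) ≈ 0.4685, P(line Z) ≈ 0.0549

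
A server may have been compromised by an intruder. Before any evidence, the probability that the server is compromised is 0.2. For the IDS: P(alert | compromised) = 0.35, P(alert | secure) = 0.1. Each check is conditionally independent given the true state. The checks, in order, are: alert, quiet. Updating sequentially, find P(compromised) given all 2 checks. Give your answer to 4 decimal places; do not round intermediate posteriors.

0.3872

Each posterior becomes the prior for the next update.
After 'alert': P(compromised) = 0.35·0.2000 / (0.35·0.2000 + 0.1·0.8000) ≈ 0.4667
After 'quiet': P(compromised) = 0.65·0.4667 / (0.65·0.4667 + 0.9·0.5333) ≈ 0.3872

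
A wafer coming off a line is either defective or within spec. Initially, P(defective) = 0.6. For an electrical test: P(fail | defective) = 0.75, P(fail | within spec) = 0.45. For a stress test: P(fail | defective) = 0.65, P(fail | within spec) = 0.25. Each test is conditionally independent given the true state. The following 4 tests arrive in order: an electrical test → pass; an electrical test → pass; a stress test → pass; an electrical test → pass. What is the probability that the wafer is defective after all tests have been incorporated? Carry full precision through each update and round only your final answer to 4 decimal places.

0.0617

Apply Bayes' rule sequentially, carrying P(defective) forward.
After an electrical test='pass': P(defective) = 0.25·0.6000 / (0.25·0.6000 + 0.55·0.4000) ≈ 0.4054
After an electrical test='pass': P(defective) = 0.25·0.4054 / (0.25·0.4054 + 0.55·0.5946) ≈ 0.2366
After a stress test='pass': P(defective) = 0.35·0.2366 / (0.35·0.2366 + 0.75·0.7634) ≈ 0.1264
After an electrical test='pass': P(defective) = 0.25·0.1264 / (0.25·0.1264 + 0.55·0.8736) ≈ 0.0617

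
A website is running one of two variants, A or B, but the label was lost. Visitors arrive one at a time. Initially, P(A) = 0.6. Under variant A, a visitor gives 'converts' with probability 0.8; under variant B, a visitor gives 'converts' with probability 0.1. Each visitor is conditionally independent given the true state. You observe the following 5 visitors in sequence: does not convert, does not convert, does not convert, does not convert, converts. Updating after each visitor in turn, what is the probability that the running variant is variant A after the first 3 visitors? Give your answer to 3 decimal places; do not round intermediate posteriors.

0.016

Apply Bayes' rule sequentially, carrying P(A) forward.
After 'does not convert': P(A) = 0.2·0.6000 / (0.2·0.6000 + 0.9·0.4000) ≈ 0.2500
After 'does not convert': P(A) = 0.2·0.2500 / (0.2·0.2500 + 0.9·0.7500) ≈ 0.0690
After 'does not convert': P(A) = 0.2·0.0690 / (0.2·0.0690 + 0.9·0.9310) ≈ 0.0162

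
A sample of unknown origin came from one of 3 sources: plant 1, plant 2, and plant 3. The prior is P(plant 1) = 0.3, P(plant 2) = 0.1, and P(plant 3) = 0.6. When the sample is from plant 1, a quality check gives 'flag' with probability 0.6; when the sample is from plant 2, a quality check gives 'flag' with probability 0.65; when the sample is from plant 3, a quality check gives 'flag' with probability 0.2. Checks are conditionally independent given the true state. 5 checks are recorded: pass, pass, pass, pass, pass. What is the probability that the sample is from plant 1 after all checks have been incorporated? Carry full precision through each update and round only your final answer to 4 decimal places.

0.0153

After 'pass': normaliser = 0.4·0.3000 + 0.35·0.1000 + 0.8·0.6000; P(plant 1) ≈ 0.1890, P(plant 2) ≈ 0.0551, P(plant 3) ≈ 0.7559
After 'pass': normaliser = 0.4·0.1890 + 0.35·0.0551 + 0.8·0.7559; P(plant 1) ≈ 0.1080, P(plant 2) ≈ 0.0276, P(plant 3) ≈ 0.8644
After 'pass': normaliser = 0.4·0.1080 + 0.35·0.0276 + 0.8·0.8644; P(plant 1) ≈ 0.0581, P(plant 2) ≈ 0.0130, P(plant 3) ≈ 0.9290
After 'pass': normaliser = 0.4·0.0581 + 0.35·0.0130 + 0.8·0.9290; P(plant 1) ≈ 0.0301, P(plant 2) ≈ 0.0059, P(plant 3) ≈ 0.9640
After 'pass': normaliser = 0.4·0.0301 + 0.35·0.0059 + 0.8·0.9640; P(plant 1) ≈ 0.0153, P(plant 2) ≈ 0.0026, P(plant 3) ≈ 0.9820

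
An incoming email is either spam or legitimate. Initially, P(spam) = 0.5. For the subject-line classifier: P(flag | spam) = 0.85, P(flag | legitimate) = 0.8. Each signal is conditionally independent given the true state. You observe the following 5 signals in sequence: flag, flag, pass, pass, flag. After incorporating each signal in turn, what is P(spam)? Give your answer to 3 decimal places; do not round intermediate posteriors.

After 'flag': P(spam) = 0.85·0.5000 / (0.85·0.5000 + 0.8·0.5000) ≈ 0.5152
After 'flag': P(spam) = 0.85·0.5152 / (0.85·0.5152 + 0.8·0.4848) ≈ 0.5303
After 'pass': P(spam) = 0.15·0.5303 / (0.15·0.5303 + 0.2·0.4697) ≈ 0.4585
After 'pass': P(spam) = 0.15·0.4585 / (0.15·0.4585 + 0.2·0.5415) ≈ 0.3884
After 'flag': P(spam) = 0.85·0.3884 / (0.85·0.3884 + 0.8·0.6116) ≈ 0.4029

0.403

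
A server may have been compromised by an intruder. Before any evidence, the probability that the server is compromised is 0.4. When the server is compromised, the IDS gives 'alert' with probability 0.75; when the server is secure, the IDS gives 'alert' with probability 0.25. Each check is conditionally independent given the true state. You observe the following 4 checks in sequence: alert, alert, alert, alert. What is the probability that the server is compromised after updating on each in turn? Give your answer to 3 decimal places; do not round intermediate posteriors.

After 'alert': P(compromised) = 0.75·0.4000 / (0.75·0.4000 + 0.25·0.6000) ≈ 0.6667
After 'alert': P(compromised) = 0.75·0.6667 / (0.75·0.6667 + 0.25·0.3333) ≈ 0.8571
After 'alert': P(compromised) = 0.75·0.8571 / (0.75·0.8571 + 0.25·0.1429) ≈ 0.9474
After 'alert': P(compromised) = 0.75·0.9474 / (0.75·0.9474 + 0.25·0.0526) ≈ 0.9818

0.982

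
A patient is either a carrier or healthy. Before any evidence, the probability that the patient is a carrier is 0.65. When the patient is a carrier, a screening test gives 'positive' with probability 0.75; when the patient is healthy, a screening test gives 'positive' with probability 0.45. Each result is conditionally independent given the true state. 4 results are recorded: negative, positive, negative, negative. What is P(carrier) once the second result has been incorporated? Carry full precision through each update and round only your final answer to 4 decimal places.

0.5845

After 'negative': P(carrier) = 0.25·0.6500 / (0.25·0.6500 + 0.55·0.3500) ≈ 0.4577
After 'positive': P(carrier) = 0.75·0.4577 / (0.75·0.4577 + 0.45·0.5423) ≈ 0.5845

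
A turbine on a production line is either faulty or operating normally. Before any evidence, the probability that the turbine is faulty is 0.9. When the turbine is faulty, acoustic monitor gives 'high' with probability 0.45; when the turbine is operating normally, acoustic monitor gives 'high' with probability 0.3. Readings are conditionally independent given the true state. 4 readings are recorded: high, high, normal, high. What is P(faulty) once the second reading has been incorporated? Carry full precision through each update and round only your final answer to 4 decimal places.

After 'high': P(faulty) = 0.45·0.9000 / (0.45·0.9000 + 0.3·0.1000) ≈ 0.9310
After 'high': P(faulty) = 0.45·0.9310 / (0.45·0.9310 + 0.3·0.0690) ≈ 0.9529

0.9529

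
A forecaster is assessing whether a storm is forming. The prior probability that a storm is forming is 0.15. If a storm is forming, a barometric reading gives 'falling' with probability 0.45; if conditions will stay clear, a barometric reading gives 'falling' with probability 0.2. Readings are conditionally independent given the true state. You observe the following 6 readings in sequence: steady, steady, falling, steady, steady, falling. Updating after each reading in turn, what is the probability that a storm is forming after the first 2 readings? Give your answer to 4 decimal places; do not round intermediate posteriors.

0.0770

After 'steady': P(storm) = 0.55·0.1500 / (0.55·0.1500 + 0.8·0.8500) ≈ 0.1082
After 'steady': P(storm) = 0.55·0.1082 / (0.55·0.1082 + 0.8·0.8918) ≈ 0.0770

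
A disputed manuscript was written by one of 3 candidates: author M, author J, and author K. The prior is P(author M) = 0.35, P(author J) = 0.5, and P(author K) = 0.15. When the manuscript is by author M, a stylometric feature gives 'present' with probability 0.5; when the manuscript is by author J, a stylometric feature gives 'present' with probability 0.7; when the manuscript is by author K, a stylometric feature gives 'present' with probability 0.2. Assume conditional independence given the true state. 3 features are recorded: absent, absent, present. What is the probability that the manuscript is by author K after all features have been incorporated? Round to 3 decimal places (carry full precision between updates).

Apply Bayes' rule sequentially, carrying P(author K) forward.
After 'absent': normaliser = 0.5·0.3500 + 0.3·0.5000 + 0.8·0.1500; P(author M) ≈ 0.3933, P(author J) ≈ 0.3371, P(author K) ≈ 0.2697
After 'absent': normaliser = 0.5·0.3933 + 0.3·0.3371 + 0.8·0.2697; P(author M) ≈ 0.3829, P(author J) ≈ 0.1969, P(author K) ≈ 0.4201
After 'present': normaliser = 0.5·0.3829 + 0.7·0.1969 + 0.2·0.4201; P(author M) ≈ 0.4632, P(author J) ≈ 0.3335, P(author K) ≈ 0.2033

0.203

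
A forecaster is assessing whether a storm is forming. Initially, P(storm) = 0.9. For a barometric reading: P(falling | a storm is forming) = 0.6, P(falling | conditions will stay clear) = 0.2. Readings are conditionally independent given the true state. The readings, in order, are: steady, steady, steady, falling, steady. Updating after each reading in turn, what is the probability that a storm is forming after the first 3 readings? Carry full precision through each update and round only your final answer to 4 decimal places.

0.5294

After 'steady': P(storm) = 0.4·0.9000 / (0.4·0.9000 + 0.8·0.1000) ≈ 0.8182
After 'steady': P(storm) = 0.4·0.8182 / (0.4·0.8182 + 0.8·0.1818) ≈ 0.6923
After 'steady': P(storm) = 0.4·0.6923 / (0.4·0.6923 + 0.8·0.3077) ≈ 0.5294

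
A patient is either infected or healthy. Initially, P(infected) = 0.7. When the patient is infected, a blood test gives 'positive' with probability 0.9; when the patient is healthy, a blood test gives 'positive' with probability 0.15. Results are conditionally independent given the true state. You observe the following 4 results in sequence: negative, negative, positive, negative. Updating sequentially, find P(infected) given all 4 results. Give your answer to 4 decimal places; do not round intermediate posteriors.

0.0223

Apply Bayes' rule sequentially, carrying P(infected) forward.
After 'negative': P(infected) = 0.1·0.7000 / (0.1·0.7000 + 0.85·0.3000) ≈ 0.2154
After 'negative': P(infected) = 0.1·0.2154 / (0.1·0.2154 + 0.85·0.7846) ≈ 0.0313
After 'positive': P(infected) = 0.9·0.0313 / (0.9·0.0313 + 0.15·0.9687) ≈ 0.1623
After 'negative': P(infected) = 0.1·0.1623 / (0.1·0.1623 + 0.85·0.8377) ≈ 0.0223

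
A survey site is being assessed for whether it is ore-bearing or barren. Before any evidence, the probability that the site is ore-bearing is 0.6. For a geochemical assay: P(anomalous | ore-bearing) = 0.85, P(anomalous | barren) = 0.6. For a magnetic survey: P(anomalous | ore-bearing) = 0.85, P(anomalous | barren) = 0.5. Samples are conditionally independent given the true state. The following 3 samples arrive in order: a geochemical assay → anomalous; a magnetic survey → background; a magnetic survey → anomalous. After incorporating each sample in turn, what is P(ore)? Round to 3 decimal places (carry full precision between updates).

0.520

After a geochemical assay='anomalous': P(ore) = 0.85·0.6000 / (0.85·0.6000 + 0.6·0.4000) ≈ 0.6800
After a magnetic survey='background': P(ore) = 0.15·0.6800 / (0.15·0.6800 + 0.5·0.3200) ≈ 0.3893
After a magnetic survey='anomalous': P(ore) = 0.85·0.3893 / (0.85·0.3893 + 0.5·0.6107) ≈ 0.5201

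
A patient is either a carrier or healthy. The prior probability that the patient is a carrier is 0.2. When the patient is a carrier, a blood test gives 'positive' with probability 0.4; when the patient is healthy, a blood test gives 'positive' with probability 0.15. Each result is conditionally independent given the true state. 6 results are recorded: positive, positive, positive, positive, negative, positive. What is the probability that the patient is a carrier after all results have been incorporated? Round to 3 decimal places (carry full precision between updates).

After 'positive': P(carrier) = 0.4·0.2000 / (0.4·0.2000 + 0.15·0.8000) ≈ 0.4000
After 'positive': P(carrier) = 0.4·0.4000 / (0.4·0.4000 + 0.15·0.6000) ≈ 0.6400
After 'positive': P(carrier) = 0.4·0.6400 / (0.4·0.6400 + 0.15·0.3600) ≈ 0.8258
After 'positive': P(carrier) = 0.4·0.8258 / (0.4·0.8258 + 0.15·0.1742) ≈ 0.9267
After 'negative': P(carrier) = 0.6·0.9267 / (0.6·0.9267 + 0.85·0.0733) ≈ 0.8992
After 'positive': P(carrier) = 0.4·0.8992 / (0.4·0.8992 + 0.15·0.1008) ≈ 0.9597

0.960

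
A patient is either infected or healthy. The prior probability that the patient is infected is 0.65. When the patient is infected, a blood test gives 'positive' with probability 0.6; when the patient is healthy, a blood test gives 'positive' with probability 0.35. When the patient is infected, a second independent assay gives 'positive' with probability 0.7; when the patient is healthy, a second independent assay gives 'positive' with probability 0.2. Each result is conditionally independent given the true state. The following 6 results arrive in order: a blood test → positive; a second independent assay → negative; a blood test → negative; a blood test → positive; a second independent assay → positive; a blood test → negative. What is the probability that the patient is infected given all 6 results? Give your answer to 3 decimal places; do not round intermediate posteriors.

0.731

Apply Bayes' rule sequentially, carrying P(infected) forward.
After a blood test='positive': P(infected) = 0.6·0.6500 / (0.6·0.6500 + 0.35·0.3500) ≈ 0.7610
After a second independent assay='negative': P(infected) = 0.3·0.7610 / (0.3·0.7610 + 0.8·0.2390) ≈ 0.5442
After a blood test='negative': P(infected) = 0.4·0.5442 / (0.4·0.5442 + 0.65·0.4558) ≈ 0.4235
After a blood test='positive': P(infected) = 0.6·0.4235 / (0.6·0.4235 + 0.35·0.5765) ≈ 0.5574
After a second independent assay='positive': P(infected) = 0.7·0.5574 / (0.7·0.5574 + 0.2·0.4426) ≈ 0.8151
After a blood test='negative': P(infected) = 0.4·0.8151 / (0.4·0.8151 + 0.65·0.1849) ≈ 0.7307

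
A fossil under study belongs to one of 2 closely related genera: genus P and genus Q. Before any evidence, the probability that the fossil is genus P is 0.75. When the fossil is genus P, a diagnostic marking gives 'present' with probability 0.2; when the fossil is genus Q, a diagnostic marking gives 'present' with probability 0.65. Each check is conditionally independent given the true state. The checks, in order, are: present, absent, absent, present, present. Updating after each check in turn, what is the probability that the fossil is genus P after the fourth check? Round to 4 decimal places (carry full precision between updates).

0.5974

Apply Bayes' rule sequentially, carrying P(genus P) forward.
After 'present': P(genus P) = 0.2·0.7500 / (0.2·0.7500 + 0.65·0.2500) ≈ 0.4800
After 'absent': P(genus P) = 0.8·0.4800 / (0.8·0.4800 + 0.35·0.5200) ≈ 0.6784
After 'absent': P(genus P) = 0.8·0.6784 / (0.8·0.6784 + 0.35·0.3216) ≈ 0.8283
After 'present': P(genus P) = 0.2·0.8283 / (0.2·0.8283 + 0.65·0.1717) ≈ 0.5974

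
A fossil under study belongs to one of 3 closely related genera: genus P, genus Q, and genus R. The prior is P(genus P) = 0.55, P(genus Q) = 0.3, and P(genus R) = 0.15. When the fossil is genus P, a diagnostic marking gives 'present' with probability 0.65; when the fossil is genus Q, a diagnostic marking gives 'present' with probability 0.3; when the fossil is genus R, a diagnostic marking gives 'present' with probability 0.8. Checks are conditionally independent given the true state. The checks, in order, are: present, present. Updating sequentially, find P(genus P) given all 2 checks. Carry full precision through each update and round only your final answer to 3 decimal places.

Apply Bayes' rule sequentially, carrying P(genus P) forward.
After 'present': normaliser = 0.65·0.5500 + 0.3·0.3000 + 0.8·0.1500; P(genus P) ≈ 0.6300, P(genus Q) ≈ 0.1586, P(genus R) ≈ 0.2115
After 'present': normaliser = 0.65·0.6300 + 0.3·0.1586 + 0.8·0.2115; P(genus P) ≈ 0.6539, P(genus Q) ≈ 0.0760, P(genus R) ≈ 0.2701

0.654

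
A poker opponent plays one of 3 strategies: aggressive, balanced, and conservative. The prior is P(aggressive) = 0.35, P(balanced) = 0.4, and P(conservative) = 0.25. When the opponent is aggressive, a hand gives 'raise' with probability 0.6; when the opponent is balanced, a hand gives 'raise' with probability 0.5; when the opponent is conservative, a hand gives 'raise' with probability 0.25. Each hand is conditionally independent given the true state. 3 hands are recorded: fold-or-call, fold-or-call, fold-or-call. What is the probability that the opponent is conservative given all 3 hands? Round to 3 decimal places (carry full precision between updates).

0.593

Each posterior becomes the prior for the next update.
After 'fold-or-call': normaliser = 0.4·0.3500 + 0.5·0.4000 + 0.75·0.2500; P(aggressive) ≈ 0.2654, P(balanced) ≈ 0.3791, P(conservative) ≈ 0.3555
After 'fold-or-call': normaliser = 0.4·0.2654 + 0.5·0.3791 + 0.75·0.3555; P(aggressive) ≈ 0.1888, P(balanced) ≈ 0.3371, P(conservative) ≈ 0.4741
After 'fold-or-call': normaliser = 0.4·0.1888 + 0.5·0.3371 + 0.75·0.4741; P(aggressive) ≈ 0.1259, P(balanced) ≈ 0.2811, P(conservative) ≈ 0.5930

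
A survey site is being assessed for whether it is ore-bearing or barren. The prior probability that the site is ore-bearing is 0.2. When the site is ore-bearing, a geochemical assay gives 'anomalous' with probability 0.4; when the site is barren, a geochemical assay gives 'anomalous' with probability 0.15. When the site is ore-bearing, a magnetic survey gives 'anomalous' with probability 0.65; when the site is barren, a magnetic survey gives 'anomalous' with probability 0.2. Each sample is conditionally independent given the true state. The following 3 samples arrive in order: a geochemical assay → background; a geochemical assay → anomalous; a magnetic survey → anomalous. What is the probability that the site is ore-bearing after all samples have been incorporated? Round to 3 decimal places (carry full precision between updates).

After a geochemical assay='background': P(ore) = 0.6·0.2000 / (0.6·0.2000 + 0.85·0.8000) ≈ 0.1500
After a geochemical assay='anomalous': P(ore) = 0.4·0.1500 / (0.4·0.1500 + 0.15·0.8500) ≈ 0.3200
After a magnetic survey='anomalous': P(ore) = 0.65·0.3200 / (0.65·0.3200 + 0.2·0.6800) ≈ 0.6047

0.605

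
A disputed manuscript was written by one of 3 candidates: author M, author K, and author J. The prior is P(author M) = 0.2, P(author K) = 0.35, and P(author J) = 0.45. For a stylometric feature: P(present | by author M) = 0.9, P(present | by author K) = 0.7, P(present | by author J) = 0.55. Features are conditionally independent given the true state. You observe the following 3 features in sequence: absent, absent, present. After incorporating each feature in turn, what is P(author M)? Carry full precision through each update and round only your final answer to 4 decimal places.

After 'absent': normaliser = 0.1·0.2000 + 0.3·0.3500 + 0.45·0.4500; P(author M) ≈ 0.0611, P(author K) ≈ 0.3206, P(author J) ≈ 0.6183
After 'absent': normaliser = 0.1·0.0611 + 0.3·0.3206 + 0.45·0.6183; P(author M) ≈ 0.0160, P(author K) ≈ 0.2528, P(author J) ≈ 0.7312
After 'present': normaliser = 0.9·0.0160 + 0.7·0.2528 + 0.55·0.7312; P(author M) ≈ 0.0243, P(author K) ≈ 0.2981, P(author J) ≈ 0.6776

0.0243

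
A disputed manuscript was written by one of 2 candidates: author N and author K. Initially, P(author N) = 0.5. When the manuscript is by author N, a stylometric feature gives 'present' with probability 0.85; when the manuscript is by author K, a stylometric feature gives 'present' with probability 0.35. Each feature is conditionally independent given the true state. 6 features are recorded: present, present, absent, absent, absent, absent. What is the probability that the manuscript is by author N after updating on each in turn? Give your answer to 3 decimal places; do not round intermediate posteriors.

After 'present': P(author N) = 0.85·0.5000 / (0.85·0.5000 + 0.35·0.5000) ≈ 0.7083
After 'present': P(author N) = 0.85·0.7083 / (0.85·0.7083 + 0.35·0.2917) ≈ 0.8550
After 'absent': P(author N) = 0.15·0.8550 / (0.15·0.8550 + 0.65·0.1450) ≈ 0.5765
After 'absent': P(author N) = 0.15·0.5765 / (0.15·0.5765 + 0.65·0.4235) ≈ 0.2390
After 'absent': P(author N) = 0.15·0.2390 / (0.15·0.2390 + 0.65·0.7610) ≈ 0.0676
After 'absent': P(author N) = 0.15·0.0676 / (0.15·0.0676 + 0.65·0.9324) ≈ 0.0165

0.016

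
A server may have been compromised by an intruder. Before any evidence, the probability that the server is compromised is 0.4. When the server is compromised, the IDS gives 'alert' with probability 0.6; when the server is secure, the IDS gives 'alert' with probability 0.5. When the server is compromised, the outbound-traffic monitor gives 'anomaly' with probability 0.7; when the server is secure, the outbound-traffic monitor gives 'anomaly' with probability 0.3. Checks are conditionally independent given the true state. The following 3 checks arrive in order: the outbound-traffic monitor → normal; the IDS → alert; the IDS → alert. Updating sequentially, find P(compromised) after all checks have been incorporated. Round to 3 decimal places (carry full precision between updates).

Each posterior becomes the prior for the next update.
After the outbound-traffic monitor='normal': P(compromised) = 0.3·0.4000 / (0.3·0.4000 + 0.7·0.6000) ≈ 0.2222
After the IDS='alert': P(compromised) = 0.6·0.2222 / (0.6·0.2222 + 0.5·0.7778) ≈ 0.2553
After the IDS='alert': P(compromised) = 0.6·0.2553 / (0.6·0.2553 + 0.5·0.7447) ≈ 0.2915

0.291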